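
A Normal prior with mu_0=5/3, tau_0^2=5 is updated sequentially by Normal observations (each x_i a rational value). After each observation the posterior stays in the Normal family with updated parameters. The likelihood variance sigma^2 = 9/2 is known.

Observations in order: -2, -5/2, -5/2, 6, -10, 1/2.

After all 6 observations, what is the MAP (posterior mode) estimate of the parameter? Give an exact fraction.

-30/23

obs 1: x=-2 → posterior Normal(-5/19, 45/19)
obs 2: x=-5/2 → posterior Normal(-30/29, 45/29)
obs 3: x=-5/2 → posterior Normal(-55/39, 15/13)
obs 4: x=6 → posterior Normal(5/49, 45/49)
obs 5: x=-10 → posterior Normal(-95/59, 45/59)
obs 6: x=1/2 → posterior Normal(-30/23, 15/23)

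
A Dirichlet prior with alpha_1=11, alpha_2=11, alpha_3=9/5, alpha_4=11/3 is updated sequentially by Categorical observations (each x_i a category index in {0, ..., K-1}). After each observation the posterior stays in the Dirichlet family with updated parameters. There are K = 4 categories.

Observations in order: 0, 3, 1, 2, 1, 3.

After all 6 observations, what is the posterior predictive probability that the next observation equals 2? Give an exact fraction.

21/251

obs 1: x=0 → posterior Dirichlet(12, 11, 9/5, 11/3)
obs 2: x=3 → posterior Dirichlet(12, 11, 9/5, 14/3)
obs 3: x=1 → posterior Dirichlet(12, 12, 9/5, 14/3)
obs 4: x=2 → posterior Dirichlet(12, 12, 14/5, 14/3)
obs 5: x=1 → posterior Dirichlet(12, 13, 14/5, 14/3)
obs 6: x=3 → posterior Dirichlet(12, 13, 14/5, 17/3)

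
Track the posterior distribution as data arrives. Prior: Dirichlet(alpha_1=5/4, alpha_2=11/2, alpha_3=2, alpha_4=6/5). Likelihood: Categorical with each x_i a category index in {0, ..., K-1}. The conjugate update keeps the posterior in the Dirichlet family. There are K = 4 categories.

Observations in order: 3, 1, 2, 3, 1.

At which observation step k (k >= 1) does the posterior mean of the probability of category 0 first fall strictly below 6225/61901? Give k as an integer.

k = 3

obs 1: x=3 → posterior Dirichlet(5/4, 11/2, 2, 11/5)
obs 2: x=1 → posterior Dirichlet(5/4, 13/2, 2, 11/5)
obs 3: x=2 → posterior Dirichlet(5/4, 13/2, 3, 11/5)
obs 4: x=3 → posterior Dirichlet(5/4, 13/2, 3, 16/5)
obs 5: x=1 → posterior Dirichlet(5/4, 15/2, 3, 16/5)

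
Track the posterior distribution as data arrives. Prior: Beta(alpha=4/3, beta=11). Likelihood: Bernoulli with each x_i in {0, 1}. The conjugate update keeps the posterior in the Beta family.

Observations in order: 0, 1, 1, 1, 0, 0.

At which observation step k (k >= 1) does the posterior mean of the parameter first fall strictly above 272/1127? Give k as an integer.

obs 1: x=0 → posterior Beta(4/3, 12)
obs 2: x=1 → posterior Beta(7/3, 12)
obs 3: x=1 → posterior Beta(10/3, 12)
obs 4: x=1 → posterior Beta(13/3, 12)
obs 5: x=0 → posterior Beta(13/3, 13)
obs 6: x=0 → posterior Beta(13/3, 14)

k = 4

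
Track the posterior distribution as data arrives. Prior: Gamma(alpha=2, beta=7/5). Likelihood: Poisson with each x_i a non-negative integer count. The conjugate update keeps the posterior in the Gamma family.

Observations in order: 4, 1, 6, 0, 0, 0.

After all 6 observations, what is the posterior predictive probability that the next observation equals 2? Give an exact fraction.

obs 1: x=4 → posterior Gamma(6, 12/5)
obs 2: x=1 → posterior Gamma(7, 17/5)
obs 3: x=6 → posterior Gamma(13, 22/5)
obs 4: x=0 → posterior Gamma(13, 27/5)
obs 5: x=0 → posterior Gamma(13, 32/5)
obs 6: x=0 → posterior Gamma(13, 37/5)

79159997870226424254025/318890305046594389377024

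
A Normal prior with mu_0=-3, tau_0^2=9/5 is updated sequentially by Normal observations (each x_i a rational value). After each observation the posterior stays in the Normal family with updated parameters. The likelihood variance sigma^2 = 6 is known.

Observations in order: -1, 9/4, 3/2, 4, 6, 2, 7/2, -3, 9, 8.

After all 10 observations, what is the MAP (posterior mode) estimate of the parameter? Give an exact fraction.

267/160

obs 1: x=-1 → posterior Normal(-33/13, 18/13)
obs 2: x=9/4 → posterior Normal(-105/64, 9/8)
obs 3: x=3/2 → posterior Normal(-87/76, 18/19)
obs 4: x=4 → posterior Normal(-39/88, 9/11)
obs 5: x=6 → posterior Normal(33/100, 18/25)
obs 6: x=2 → posterior Normal(57/112, 9/14)
obs 7: x=7/2 → posterior Normal(99/124, 18/31)
obs 8: x=-3 → posterior Normal(63/136, 9/17)
obs 9: x=9 → posterior Normal(171/148, 18/37)
obs 10: x=8 → posterior Normal(267/160, 9/20)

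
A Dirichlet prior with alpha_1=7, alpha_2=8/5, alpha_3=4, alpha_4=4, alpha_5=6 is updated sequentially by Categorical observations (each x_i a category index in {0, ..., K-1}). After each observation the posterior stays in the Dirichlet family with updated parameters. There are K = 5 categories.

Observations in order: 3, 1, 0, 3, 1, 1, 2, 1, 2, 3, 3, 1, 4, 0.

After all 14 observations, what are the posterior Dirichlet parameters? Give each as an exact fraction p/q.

obs 1: x=3 → posterior Dirichlet(7, 8/5, 4, 5, 6)
obs 2: x=1 → posterior Dirichlet(7, 13/5, 4, 5, 6)
obs 3: x=0 → posterior Dirichlet(8, 13/5, 4, 5, 6)
obs 4: x=3 → posterior Dirichlet(8, 13/5, 4, 6, 6)
obs 5: x=1 → posterior Dirichlet(8, 18/5, 4, 6, 6)
obs 6: x=1 → posterior Dirichlet(8, 23/5, 4, 6, 6)
obs 7: x=2 → posterior Dirichlet(8, 23/5, 5, 6, 6)
obs 8: x=1 → posterior Dirichlet(8, 28/5, 5, 6, 6)
obs 9: x=2 → posterior Dirichlet(8, 28/5, 6, 6, 6)
obs 10: x=3 → posterior Dirichlet(8, 28/5, 6, 7, 6)
obs 11: x=3 → posterior Dirichlet(8, 28/5, 6, 8, 6)
obs 12: x=1 → posterior Dirichlet(8, 33/5, 6, 8, 6)
obs 13: x=4 → posterior Dirichlet(8, 33/5, 6, 8, 7)
obs 14: x=0 → posterior Dirichlet(9, 33/5, 6, 8, 7)

alpha_1=9, alpha_2=33/5, alpha_3=6, alpha_4=8, alpha_5=7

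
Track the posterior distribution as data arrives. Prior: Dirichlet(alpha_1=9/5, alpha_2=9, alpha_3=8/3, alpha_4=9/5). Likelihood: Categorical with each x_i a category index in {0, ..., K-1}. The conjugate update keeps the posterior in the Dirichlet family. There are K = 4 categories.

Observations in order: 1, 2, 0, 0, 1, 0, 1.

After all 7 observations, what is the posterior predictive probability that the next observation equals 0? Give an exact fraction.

36/167

obs 1: x=1 → posterior Dirichlet(9/5, 10, 8/3, 9/5)
obs 2: x=2 → posterior Dirichlet(9/5, 10, 11/3, 9/5)
obs 3: x=0 → posterior Dirichlet(14/5, 10, 11/3, 9/5)
obs 4: x=0 → posterior Dirichlet(19/5, 10, 11/3, 9/5)
obs 5: x=1 → posterior Dirichlet(19/5, 11, 11/3, 9/5)
obs 6: x=0 → posterior Dirichlet(24/5, 11, 11/3, 9/5)
obs 7: x=1 → posterior Dirichlet(24/5, 12, 11/3, 9/5)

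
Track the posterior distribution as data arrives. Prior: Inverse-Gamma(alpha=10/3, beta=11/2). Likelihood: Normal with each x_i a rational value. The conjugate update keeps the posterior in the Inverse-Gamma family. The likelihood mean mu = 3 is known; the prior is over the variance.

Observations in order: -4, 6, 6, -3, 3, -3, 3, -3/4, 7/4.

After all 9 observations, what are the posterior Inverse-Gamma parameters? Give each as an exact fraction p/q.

alpha=47/6, beta=1325/16

obs 1: x=-4 → posterior Inverse-Gamma(23/6, 30)
obs 2: x=6 → posterior Inverse-Gamma(13/3, 69/2)
obs 3: x=6 → posterior Inverse-Gamma(29/6, 39)
obs 4: x=-3 → posterior Inverse-Gamma(16/3, 57)
obs 5: x=3 → posterior Inverse-Gamma(35/6, 57)
obs 6: x=-3 → posterior Inverse-Gamma(19/3, 75)
obs 7: x=3 → posterior Inverse-Gamma(41/6, 75)
obs 8: x=-3/4 → posterior Inverse-Gamma(22/3, 2625/32)
obs 9: x=7/4 → posterior Inverse-Gamma(47/6, 1325/16)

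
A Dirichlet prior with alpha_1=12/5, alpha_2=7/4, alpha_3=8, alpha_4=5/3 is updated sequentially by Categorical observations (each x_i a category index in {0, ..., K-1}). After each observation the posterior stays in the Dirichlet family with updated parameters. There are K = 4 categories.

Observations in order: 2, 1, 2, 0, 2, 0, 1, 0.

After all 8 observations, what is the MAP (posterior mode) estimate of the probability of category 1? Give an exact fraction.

obs 1: x=2 → posterior Dirichlet(12/5, 7/4, 9, 5/3)
obs 2: x=1 → posterior Dirichlet(12/5, 11/4, 9, 5/3)
obs 3: x=2 → posterior Dirichlet(12/5, 11/4, 10, 5/3)
obs 4: x=0 → posterior Dirichlet(17/5, 11/4, 10, 5/3)
obs 5: x=2 → posterior Dirichlet(17/5, 11/4, 11, 5/3)
obs 6: x=0 → posterior Dirichlet(22/5, 11/4, 11, 5/3)
obs 7: x=1 → posterior Dirichlet(22/5, 15/4, 11, 5/3)
obs 8: x=0 → posterior Dirichlet(27/5, 15/4, 11, 5/3)

165/1069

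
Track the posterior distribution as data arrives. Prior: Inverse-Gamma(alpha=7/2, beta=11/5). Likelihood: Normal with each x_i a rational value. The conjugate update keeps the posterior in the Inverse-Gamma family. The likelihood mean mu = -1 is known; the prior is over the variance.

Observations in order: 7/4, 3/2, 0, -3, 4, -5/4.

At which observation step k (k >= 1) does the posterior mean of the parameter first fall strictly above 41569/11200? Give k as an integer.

obs 1: x=7/4 → posterior Inverse-Gamma(4, 957/160)
obs 2: x=3/2 → posterior Inverse-Gamma(9/2, 1457/160)
obs 3: x=0 → posterior Inverse-Gamma(5, 1537/160)
obs 4: x=-3 → posterior Inverse-Gamma(11/2, 1857/160)
obs 5: x=4 → posterior Inverse-Gamma(6, 3857/160)
obs 6: x=-5/4 → posterior Inverse-Gamma(13/2, 1931/80)

k = 5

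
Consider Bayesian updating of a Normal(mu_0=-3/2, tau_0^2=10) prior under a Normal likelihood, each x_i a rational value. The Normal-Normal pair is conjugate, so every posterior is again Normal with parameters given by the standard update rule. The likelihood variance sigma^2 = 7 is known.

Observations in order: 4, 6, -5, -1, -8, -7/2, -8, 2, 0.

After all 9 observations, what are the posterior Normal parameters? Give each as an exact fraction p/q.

mu_0=-3/2, tau_0^2=70/97

obs 1: x=4 → posterior Normal(59/34, 70/17)
obs 2: x=6 → posterior Normal(179/54, 70/27)
obs 3: x=-5 → posterior Normal(79/74, 70/37)
obs 4: x=-1 → posterior Normal(59/94, 70/47)
obs 5: x=-8 → posterior Normal(-101/114, 70/57)
obs 6: x=-7/2 → posterior Normal(-171/134, 70/67)
obs 7: x=-8 → posterior Normal(-331/154, 10/11)
obs 8: x=2 → posterior Normal(-97/58, 70/87)
obs 9: x=0 → posterior Normal(-3/2, 70/97)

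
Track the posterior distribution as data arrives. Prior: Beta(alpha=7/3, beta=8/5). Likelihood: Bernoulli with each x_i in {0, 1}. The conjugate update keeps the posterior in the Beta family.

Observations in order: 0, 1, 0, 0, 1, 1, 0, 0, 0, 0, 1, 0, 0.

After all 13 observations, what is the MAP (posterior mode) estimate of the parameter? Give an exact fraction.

obs 1: x=0 → posterior Beta(7/3, 13/5)
obs 2: x=1 → posterior Beta(10/3, 13/5)
obs 3: x=0 → posterior Beta(10/3, 18/5)
obs 4: x=0 → posterior Beta(10/3, 23/5)
obs 5: x=1 → posterior Beta(13/3, 23/5)
obs 6: x=1 → posterior Beta(16/3, 23/5)
obs 7: x=0 → posterior Beta(16/3, 28/5)
obs 8: x=0 → posterior Beta(16/3, 33/5)
obs 9: x=0 → posterior Beta(16/3, 38/5)
obs 10: x=0 → posterior Beta(16/3, 43/5)
obs 11: x=1 → posterior Beta(19/3, 43/5)
obs 12: x=0 → posterior Beta(19/3, 48/5)
obs 13: x=0 → posterior Beta(19/3, 53/5)

5/14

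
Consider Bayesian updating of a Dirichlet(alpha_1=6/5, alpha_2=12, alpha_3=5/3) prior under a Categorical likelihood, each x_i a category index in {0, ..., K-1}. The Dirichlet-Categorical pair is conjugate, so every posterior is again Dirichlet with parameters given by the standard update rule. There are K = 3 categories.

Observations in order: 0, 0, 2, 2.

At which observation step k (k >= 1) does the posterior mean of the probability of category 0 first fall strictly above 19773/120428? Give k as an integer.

obs 1: x=0 → posterior Dirichlet(11/5, 12, 5/3)
obs 2: x=0 → posterior Dirichlet(16/5, 12, 5/3)
obs 3: x=2 → posterior Dirichlet(16/5, 12, 8/3)
obs 4: x=2 → posterior Dirichlet(16/5, 12, 11/3)

k = 2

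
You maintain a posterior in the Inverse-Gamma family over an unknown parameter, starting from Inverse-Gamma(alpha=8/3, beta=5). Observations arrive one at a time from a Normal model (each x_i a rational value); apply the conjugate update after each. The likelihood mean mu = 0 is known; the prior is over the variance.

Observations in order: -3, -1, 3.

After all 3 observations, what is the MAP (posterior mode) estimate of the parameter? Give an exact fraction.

87/31

obs 1: x=-3 → posterior Inverse-Gamma(19/6, 19/2)
obs 2: x=-1 → posterior Inverse-Gamma(11/3, 10)
obs 3: x=3 → posterior Inverse-Gamma(25/6, 29/2)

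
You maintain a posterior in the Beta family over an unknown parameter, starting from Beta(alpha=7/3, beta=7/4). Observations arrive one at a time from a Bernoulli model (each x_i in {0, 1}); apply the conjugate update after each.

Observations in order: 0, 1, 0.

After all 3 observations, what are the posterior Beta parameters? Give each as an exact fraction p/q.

obs 1: x=0 → posterior Beta(7/3, 11/4)
obs 2: x=1 → posterior Beta(10/3, 11/4)
obs 3: x=0 → posterior Beta(10/3, 15/4)

alpha=10/3, beta=15/4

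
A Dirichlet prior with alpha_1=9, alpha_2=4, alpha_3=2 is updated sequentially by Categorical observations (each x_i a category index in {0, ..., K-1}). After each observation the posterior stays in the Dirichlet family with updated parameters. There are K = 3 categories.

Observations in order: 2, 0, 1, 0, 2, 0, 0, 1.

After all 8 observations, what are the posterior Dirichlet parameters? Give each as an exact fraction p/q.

obs 1: x=2 → posterior Dirichlet(9, 4, 3)
obs 2: x=0 → posterior Dirichlet(10, 4, 3)
obs 3: x=1 → posterior Dirichlet(10, 5, 3)
obs 4: x=0 → posterior Dirichlet(11, 5, 3)
obs 5: x=2 → posterior Dirichlet(11, 5, 4)
obs 6: x=0 → posterior Dirichlet(12, 5, 4)
obs 7: x=0 → posterior Dirichlet(13, 5, 4)
obs 8: x=1 → posterior Dirichlet(13, 6, 4)

alpha_1=13, alpha_2=6, alpha_3=4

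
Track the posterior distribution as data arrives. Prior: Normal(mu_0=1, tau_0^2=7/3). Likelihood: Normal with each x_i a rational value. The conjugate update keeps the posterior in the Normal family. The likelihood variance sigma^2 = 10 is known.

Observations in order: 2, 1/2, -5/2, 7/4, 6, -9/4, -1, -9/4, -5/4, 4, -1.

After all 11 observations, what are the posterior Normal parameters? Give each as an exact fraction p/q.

mu_0=58/107, tau_0^2=70/107

obs 1: x=2 → posterior Normal(44/37, 70/37)
obs 2: x=1/2 → posterior Normal(95/88, 35/22)
obs 3: x=-5/2 → posterior Normal(10/17, 70/51)
obs 4: x=7/4 → posterior Normal(169/232, 35/29)
obs 5: x=6 → posterior Normal(337/260, 14/13)
obs 6: x=-9/4 → posterior Normal(137/144, 35/36)
obs 7: x=-1 → posterior Normal(123/158, 70/79)
obs 8: x=-9/4 → posterior Normal(183/344, 35/43)
obs 9: x=-5/4 → posterior Normal(37/93, 70/93)
obs 10: x=4 → posterior Normal(13/20, 7/10)
obs 11: x=-1 → posterior Normal(58/107, 70/107)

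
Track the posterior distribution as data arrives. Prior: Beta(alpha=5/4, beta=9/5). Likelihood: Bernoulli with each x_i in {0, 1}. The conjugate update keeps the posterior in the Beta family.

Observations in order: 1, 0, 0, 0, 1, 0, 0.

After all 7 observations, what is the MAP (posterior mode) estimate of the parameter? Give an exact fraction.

45/161

obs 1: x=1 → posterior Beta(9/4, 9/5)
obs 2: x=0 → posterior Beta(9/4, 14/5)
obs 3: x=0 → posterior Beta(9/4, 19/5)
obs 4: x=0 → posterior Beta(9/4, 24/5)
obs 5: x=1 → posterior Beta(13/4, 24/5)
obs 6: x=0 → posterior Beta(13/4, 29/5)
obs 7: x=0 → posterior Beta(13/4, 34/5)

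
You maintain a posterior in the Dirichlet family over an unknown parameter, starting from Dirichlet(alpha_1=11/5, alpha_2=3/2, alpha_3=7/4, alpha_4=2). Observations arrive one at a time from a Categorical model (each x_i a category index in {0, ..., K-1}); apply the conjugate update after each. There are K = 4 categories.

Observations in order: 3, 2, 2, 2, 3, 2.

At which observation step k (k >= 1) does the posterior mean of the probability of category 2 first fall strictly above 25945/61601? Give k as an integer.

k = 6

obs 1: x=3 → posterior Dirichlet(11/5, 3/2, 7/4, 3)
obs 2: x=2 → posterior Dirichlet(11/5, 3/2, 11/4, 3)
obs 3: x=2 → posterior Dirichlet(11/5, 3/2, 15/4, 3)
obs 4: x=2 → posterior Dirichlet(11/5, 3/2, 19/4, 3)
obs 5: x=3 → posterior Dirichlet(11/5, 3/2, 19/4, 4)
obs 6: x=2 → posterior Dirichlet(11/5, 3/2, 23/4, 4)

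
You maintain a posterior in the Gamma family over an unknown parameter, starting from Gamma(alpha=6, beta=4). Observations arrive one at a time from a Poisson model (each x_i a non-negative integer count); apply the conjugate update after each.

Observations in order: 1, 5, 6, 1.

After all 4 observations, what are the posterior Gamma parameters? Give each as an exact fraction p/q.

alpha=19, beta=8

obs 1: x=1 → posterior Gamma(7, 5)
obs 2: x=5 → posterior Gamma(12, 6)
obs 3: x=6 → posterior Gamma(18, 7)
obs 4: x=1 → posterior Gamma(19, 8)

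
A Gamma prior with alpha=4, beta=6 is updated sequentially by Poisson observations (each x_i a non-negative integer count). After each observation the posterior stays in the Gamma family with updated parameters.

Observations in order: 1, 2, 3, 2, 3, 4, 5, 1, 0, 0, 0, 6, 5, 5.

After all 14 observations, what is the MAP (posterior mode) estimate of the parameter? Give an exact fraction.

obs 1: x=1 → posterior Gamma(5, 7)
obs 2: x=2 → posterior Gamma(7, 8)
obs 3: x=3 → posterior Gamma(10, 9)
obs 4: x=2 → posterior Gamma(12, 10)
obs 5: x=3 → posterior Gamma(15, 11)
obs 6: x=4 → posterior Gamma(19, 12)
obs 7: x=5 → posterior Gamma(24, 13)
obs 8: x=1 → posterior Gamma(25, 14)
obs 9: x=0 → posterior Gamma(25, 15)
obs 10: x=0 → posterior Gamma(25, 16)
obs 11: x=0 → posterior Gamma(25, 17)
obs 12: x=6 → posterior Gamma(31, 18)
obs 13: x=5 → posterior Gamma(36, 19)
obs 14: x=5 → posterior Gamma(41, 20)

2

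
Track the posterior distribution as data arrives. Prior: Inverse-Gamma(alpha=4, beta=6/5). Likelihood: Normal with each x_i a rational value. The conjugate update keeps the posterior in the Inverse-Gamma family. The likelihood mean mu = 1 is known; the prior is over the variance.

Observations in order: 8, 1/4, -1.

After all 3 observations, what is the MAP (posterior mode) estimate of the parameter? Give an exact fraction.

obs 1: x=8 → posterior Inverse-Gamma(9/2, 257/10)
obs 2: x=1/4 → posterior Inverse-Gamma(5, 4157/160)
obs 3: x=-1 → posterior Inverse-Gamma(11/2, 4477/160)

4477/1040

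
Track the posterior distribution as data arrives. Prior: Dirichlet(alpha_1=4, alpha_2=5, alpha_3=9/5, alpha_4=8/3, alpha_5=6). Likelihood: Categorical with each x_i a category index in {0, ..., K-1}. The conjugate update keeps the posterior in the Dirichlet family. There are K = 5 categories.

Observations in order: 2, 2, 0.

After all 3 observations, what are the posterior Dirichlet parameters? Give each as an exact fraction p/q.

alpha_1=5, alpha_2=5, alpha_3=19/5, alpha_4=8/3, alpha_5=6

obs 1: x=2 → posterior Dirichlet(4, 5, 14/5, 8/3, 6)
obs 2: x=2 → posterior Dirichlet(4, 5, 19/5, 8/3, 6)
obs 3: x=0 → posterior Dirichlet(5, 5, 19/5, 8/3, 6)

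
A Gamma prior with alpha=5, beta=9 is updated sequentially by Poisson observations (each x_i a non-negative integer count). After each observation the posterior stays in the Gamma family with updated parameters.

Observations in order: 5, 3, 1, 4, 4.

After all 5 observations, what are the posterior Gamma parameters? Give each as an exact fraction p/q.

obs 1: x=5 → posterior Gamma(10, 10)
obs 2: x=3 → posterior Gamma(13, 11)
obs 3: x=1 → posterior Gamma(14, 12)
obs 4: x=4 → posterior Gamma(18, 13)
obs 5: x=4 → posterior Gamma(22, 14)

alpha=22, beta=14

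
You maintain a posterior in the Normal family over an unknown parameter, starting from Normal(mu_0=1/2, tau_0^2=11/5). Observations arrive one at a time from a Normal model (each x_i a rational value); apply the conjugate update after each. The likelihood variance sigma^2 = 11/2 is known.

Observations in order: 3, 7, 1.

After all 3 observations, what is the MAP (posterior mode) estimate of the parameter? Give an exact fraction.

49/22

obs 1: x=3 → posterior Normal(17/14, 11/7)
obs 2: x=7 → posterior Normal(5/2, 11/9)
obs 3: x=1 → posterior Normal(49/22, 1)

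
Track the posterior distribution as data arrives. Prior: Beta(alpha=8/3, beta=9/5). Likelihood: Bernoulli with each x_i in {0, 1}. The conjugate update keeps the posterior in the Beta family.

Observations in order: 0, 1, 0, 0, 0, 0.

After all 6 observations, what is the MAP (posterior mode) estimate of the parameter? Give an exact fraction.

40/127

obs 1: x=0 → posterior Beta(8/3, 14/5)
obs 2: x=1 → posterior Beta(11/3, 14/5)
obs 3: x=0 → posterior Beta(11/3, 19/5)
obs 4: x=0 → posterior Beta(11/3, 24/5)
obs 5: x=0 → posterior Beta(11/3, 29/5)
obs 6: x=0 → posterior Beta(11/3, 34/5)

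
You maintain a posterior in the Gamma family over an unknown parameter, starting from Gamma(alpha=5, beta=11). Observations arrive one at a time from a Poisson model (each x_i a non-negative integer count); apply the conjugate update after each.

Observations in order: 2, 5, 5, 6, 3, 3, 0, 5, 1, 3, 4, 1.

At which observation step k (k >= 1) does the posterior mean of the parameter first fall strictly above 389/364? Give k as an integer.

k = 3

obs 1: x=2 → posterior Gamma(7, 12)
obs 2: x=5 → posterior Gamma(12, 13)
obs 3: x=5 → posterior Gamma(17, 14)
obs 4: x=6 → posterior Gamma(23, 15)
obs 5: x=3 → posterior Gamma(26, 16)
obs 6: x=3 → posterior Gamma(29, 17)
obs 7: x=0 → posterior Gamma(29, 18)
obs 8: x=5 → posterior Gamma(34, 19)
obs 9: x=1 → posterior Gamma(35, 20)
obs 10: x=3 → posterior Gamma(38, 21)
obs 11: x=4 → posterior Gamma(42, 22)
obs 12: x=1 → posterior Gamma(43, 23)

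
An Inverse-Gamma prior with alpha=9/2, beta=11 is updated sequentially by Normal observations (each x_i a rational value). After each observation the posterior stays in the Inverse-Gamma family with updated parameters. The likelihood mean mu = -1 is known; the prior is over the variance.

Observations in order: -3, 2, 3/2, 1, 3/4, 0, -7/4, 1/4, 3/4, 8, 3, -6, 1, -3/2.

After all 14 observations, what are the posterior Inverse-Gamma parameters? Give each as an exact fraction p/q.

alpha=23/2, beta=723/8

obs 1: x=-3 → posterior Inverse-Gamma(5, 13)
obs 2: x=2 → posterior Inverse-Gamma(11/2, 35/2)
obs 3: x=3/2 → posterior Inverse-Gamma(6, 165/8)
obs 4: x=1 → posterior Inverse-Gamma(13/2, 181/8)
obs 5: x=3/4 → posterior Inverse-Gamma(7, 773/32)
obs 6: x=0 → posterior Inverse-Gamma(15/2, 789/32)
obs 7: x=-7/4 → posterior Inverse-Gamma(8, 399/16)
obs 8: x=1/4 → posterior Inverse-Gamma(17/2, 823/32)
obs 9: x=3/4 → posterior Inverse-Gamma(9, 109/4)
obs 10: x=8 → posterior Inverse-Gamma(19/2, 271/4)
obs 11: x=3 → posterior Inverse-Gamma(10, 303/4)
obs 12: x=-6 → posterior Inverse-Gamma(21/2, 353/4)
obs 13: x=1 → posterior Inverse-Gamma(11, 361/4)
obs 14: x=-3/2 → posterior Inverse-Gamma(23/2, 723/8)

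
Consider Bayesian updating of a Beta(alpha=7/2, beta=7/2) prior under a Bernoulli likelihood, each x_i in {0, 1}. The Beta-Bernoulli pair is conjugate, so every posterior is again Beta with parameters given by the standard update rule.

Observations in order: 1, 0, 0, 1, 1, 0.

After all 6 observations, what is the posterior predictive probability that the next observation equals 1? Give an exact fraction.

1/2

obs 1: x=1 → posterior Beta(9/2, 7/2)
obs 2: x=0 → posterior Beta(9/2, 9/2)
obs 3: x=0 → posterior Beta(9/2, 11/2)
obs 4: x=1 → posterior Beta(11/2, 11/2)
obs 5: x=1 → posterior Beta(13/2, 11/2)
obs 6: x=0 → posterior Beta(13/2, 13/2)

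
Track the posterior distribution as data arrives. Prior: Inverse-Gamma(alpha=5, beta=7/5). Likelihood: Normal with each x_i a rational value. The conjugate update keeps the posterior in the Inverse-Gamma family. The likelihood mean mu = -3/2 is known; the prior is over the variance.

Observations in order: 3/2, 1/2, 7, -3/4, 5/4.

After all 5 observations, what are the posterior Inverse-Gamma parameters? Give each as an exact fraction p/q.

obs 1: x=3/2 → posterior Inverse-Gamma(11/2, 59/10)
obs 2: x=1/2 → posterior Inverse-Gamma(6, 79/10)
obs 3: x=7 → posterior Inverse-Gamma(13/2, 1761/40)
obs 4: x=-3/4 → posterior Inverse-Gamma(7, 7089/160)
obs 5: x=5/4 → posterior Inverse-Gamma(15/2, 3847/80)

alpha=15/2, beta=3847/80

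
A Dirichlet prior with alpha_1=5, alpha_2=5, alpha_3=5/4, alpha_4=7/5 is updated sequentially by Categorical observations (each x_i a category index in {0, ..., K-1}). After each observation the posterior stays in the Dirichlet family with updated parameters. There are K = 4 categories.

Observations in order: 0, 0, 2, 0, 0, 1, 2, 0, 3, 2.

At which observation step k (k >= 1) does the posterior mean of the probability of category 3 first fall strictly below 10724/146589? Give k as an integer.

k = 7

obs 1: x=0 → posterior Dirichlet(6, 5, 5/4, 7/5)
obs 2: x=0 → posterior Dirichlet(7, 5, 5/4, 7/5)
obs 3: x=2 → posterior Dirichlet(7, 5, 9/4, 7/5)
obs 4: x=0 → posterior Dirichlet(8, 5, 9/4, 7/5)
obs 5: x=0 → posterior Dirichlet(9, 5, 9/4, 7/5)
obs 6: x=1 → posterior Dirichlet(9, 6, 9/4, 7/5)
obs 7: x=2 → posterior Dirichlet(9, 6, 13/4, 7/5)
obs 8: x=0 → posterior Dirichlet(10, 6, 13/4, 7/5)
obs 9: x=3 → posterior Dirichlet(10, 6, 13/4, 12/5)
obs 10: x=2 → posterior Dirichlet(10, 6, 17/4, 12/5)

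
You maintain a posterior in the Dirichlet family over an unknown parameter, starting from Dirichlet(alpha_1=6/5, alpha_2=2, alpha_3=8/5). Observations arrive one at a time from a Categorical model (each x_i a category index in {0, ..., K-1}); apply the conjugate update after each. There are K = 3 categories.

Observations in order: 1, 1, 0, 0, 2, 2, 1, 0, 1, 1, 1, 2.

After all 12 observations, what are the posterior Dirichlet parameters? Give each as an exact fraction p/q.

obs 1: x=1 → posterior Dirichlet(6/5, 3, 8/5)
obs 2: x=1 → posterior Dirichlet(6/5, 4, 8/5)
obs 3: x=0 → posterior Dirichlet(11/5, 4, 8/5)
obs 4: x=0 → posterior Dirichlet(16/5, 4, 8/5)
obs 5: x=2 → posterior Dirichlet(16/5, 4, 13/5)
obs 6: x=2 → posterior Dirichlet(16/5, 4, 18/5)
obs 7: x=1 → posterior Dirichlet(16/5, 5, 18/5)
obs 8: x=0 → posterior Dirichlet(21/5, 5, 18/5)
obs 9: x=1 → posterior Dirichlet(21/5, 6, 18/5)
obs 10: x=1 → posterior Dirichlet(21/5, 7, 18/5)
obs 11: x=1 → posterior Dirichlet(21/5, 8, 18/5)
obs 12: x=2 → posterior Dirichlet(21/5, 8, 23/5)

alpha_1=21/5, alpha_2=8, alpha_3=23/5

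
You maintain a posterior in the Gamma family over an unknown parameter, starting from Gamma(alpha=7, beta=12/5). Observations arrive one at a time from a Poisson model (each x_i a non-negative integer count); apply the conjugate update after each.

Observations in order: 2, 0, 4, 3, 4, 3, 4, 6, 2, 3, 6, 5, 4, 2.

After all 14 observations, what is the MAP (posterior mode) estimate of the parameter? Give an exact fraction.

135/41

obs 1: x=2 → posterior Gamma(9, 17/5)
obs 2: x=0 → posterior Gamma(9, 22/5)
obs 3: x=4 → posterior Gamma(13, 27/5)
obs 4: x=3 → posterior Gamma(16, 32/5)
obs 5: x=4 → posterior Gamma(20, 37/5)
obs 6: x=3 → posterior Gamma(23, 42/5)
obs 7: x=4 → posterior Gamma(27, 47/5)
obs 8: x=6 → posterior Gamma(33, 52/5)
obs 9: x=2 → posterior Gamma(35, 57/5)
obs 10: x=3 → posterior Gamma(38, 62/5)
obs 11: x=6 → posterior Gamma(44, 67/5)
obs 12: x=5 → posterior Gamma(49, 72/5)
obs 13: x=4 → posterior Gamma(53, 77/5)
obs 14: x=2 → posterior Gamma(55, 82/5)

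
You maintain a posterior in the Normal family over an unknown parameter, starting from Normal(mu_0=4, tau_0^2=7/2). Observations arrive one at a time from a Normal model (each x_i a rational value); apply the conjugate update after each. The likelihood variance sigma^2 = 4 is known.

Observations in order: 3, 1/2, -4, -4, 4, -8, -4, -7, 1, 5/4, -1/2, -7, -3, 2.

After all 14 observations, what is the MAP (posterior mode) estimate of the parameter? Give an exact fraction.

obs 1: x=3 → posterior Normal(53/15, 28/15)
obs 2: x=1/2 → posterior Normal(113/44, 14/11)
obs 3: x=-4 → posterior Normal(57/58, 28/29)
obs 4: x=-4 → posterior Normal(1/72, 7/9)
obs 5: x=4 → posterior Normal(57/86, 28/43)
obs 6: x=-8 → posterior Normal(-11/20, 14/25)
obs 7: x=-4 → posterior Normal(-37/38, 28/57)
obs 8: x=-7 → posterior Normal(-209/128, 7/16)
obs 9: x=1 → posterior Normal(-195/142, 28/71)
obs 10: x=5/4 → posterior Normal(-355/312, 14/39)
obs 11: x=-1/2 → posterior Normal(-369/340, 28/85)
obs 12: x=-7 → posterior Normal(-565/368, 7/23)
obs 13: x=-3 → posterior Normal(-59/36, 28/99)
obs 14: x=2 → posterior Normal(-593/424, 14/53)

-593/424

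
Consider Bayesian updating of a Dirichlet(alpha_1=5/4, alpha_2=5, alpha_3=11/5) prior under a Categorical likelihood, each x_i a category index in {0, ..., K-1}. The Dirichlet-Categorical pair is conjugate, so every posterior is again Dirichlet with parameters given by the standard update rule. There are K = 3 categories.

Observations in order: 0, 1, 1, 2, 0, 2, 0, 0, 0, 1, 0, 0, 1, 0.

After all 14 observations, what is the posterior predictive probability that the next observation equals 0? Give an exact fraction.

185/449

obs 1: x=0 → posterior Dirichlet(9/4, 5, 11/5)
obs 2: x=1 → posterior Dirichlet(9/4, 6, 11/5)
obs 3: x=1 → posterior Dirichlet(9/4, 7, 11/5)
obs 4: x=2 → posterior Dirichlet(9/4, 7, 16/5)
obs 5: x=0 → posterior Dirichlet(13/4, 7, 16/5)
obs 6: x=2 → posterior Dirichlet(13/4, 7, 21/5)
obs 7: x=0 → posterior Dirichlet(17/4, 7, 21/5)
obs 8: x=0 → posterior Dirichlet(21/4, 7, 21/5)
obs 9: x=0 → posterior Dirichlet(25/4, 7, 21/5)
obs 10: x=1 → posterior Dirichlet(25/4, 8, 21/5)
obs 11: x=0 → posterior Dirichlet(29/4, 8, 21/5)
obs 12: x=0 → posterior Dirichlet(33/4, 8, 21/5)
obs 13: x=1 → posterior Dirichlet(33/4, 9, 21/5)
obs 14: x=0 → posterior Dirichlet(37/4, 9, 21/5)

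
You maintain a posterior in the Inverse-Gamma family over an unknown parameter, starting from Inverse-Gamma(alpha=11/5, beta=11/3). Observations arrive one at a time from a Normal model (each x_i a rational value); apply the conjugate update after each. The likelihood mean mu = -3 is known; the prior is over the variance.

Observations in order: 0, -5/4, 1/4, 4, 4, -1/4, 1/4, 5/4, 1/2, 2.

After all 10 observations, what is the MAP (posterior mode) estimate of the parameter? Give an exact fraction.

48335/3936

obs 1: x=0 → posterior Inverse-Gamma(27/10, 49/6)
obs 2: x=-5/4 → posterior Inverse-Gamma(16/5, 931/96)
obs 3: x=1/4 → posterior Inverse-Gamma(37/10, 719/48)
obs 4: x=4 → posterior Inverse-Gamma(21/5, 1895/48)
obs 5: x=4 → posterior Inverse-Gamma(47/10, 3071/48)
obs 6: x=-1/4 → posterior Inverse-Gamma(26/5, 6505/96)
obs 7: x=1/4 → posterior Inverse-Gamma(57/10, 1753/24)
obs 8: x=5/4 → posterior Inverse-Gamma(31/5, 7879/96)
obs 9: x=1/2 → posterior Inverse-Gamma(67/10, 8467/96)
obs 10: x=2 → posterior Inverse-Gamma(36/5, 9667/96)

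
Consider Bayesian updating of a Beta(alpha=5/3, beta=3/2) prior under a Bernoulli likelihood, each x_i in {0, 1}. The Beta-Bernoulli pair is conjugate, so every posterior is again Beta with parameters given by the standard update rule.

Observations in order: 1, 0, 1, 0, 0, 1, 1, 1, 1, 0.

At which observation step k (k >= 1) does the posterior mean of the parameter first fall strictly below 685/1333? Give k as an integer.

k = 4

obs 1: x=1 → posterior Beta(8/3, 3/2)
obs 2: x=0 → posterior Beta(8/3, 5/2)
obs 3: x=1 → posterior Beta(11/3, 5/2)
obs 4: x=0 → posterior Beta(11/3, 7/2)
obs 5: x=0 → posterior Beta(11/3, 9/2)
obs 6: x=1 → posterior Beta(14/3, 9/2)
obs 7: x=1 → posterior Beta(17/3, 9/2)
obs 8: x=1 → posterior Beta(20/3, 9/2)
obs 9: x=1 → posterior Beta(23/3, 9/2)
obs 10: x=0 → posterior Beta(23/3, 11/2)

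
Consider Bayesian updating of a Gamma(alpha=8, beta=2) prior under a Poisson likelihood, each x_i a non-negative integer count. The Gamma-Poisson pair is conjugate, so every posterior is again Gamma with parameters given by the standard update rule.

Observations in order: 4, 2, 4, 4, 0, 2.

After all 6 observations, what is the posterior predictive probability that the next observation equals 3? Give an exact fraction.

obs 1: x=4 → posterior Gamma(12, 3)
obs 2: x=2 → posterior Gamma(14, 4)
obs 3: x=4 → posterior Gamma(18, 5)
obs 4: x=4 → posterior Gamma(22, 6)
obs 5: x=0 → posterior Gamma(22, 7)
obs 6: x=2 → posterior Gamma(24, 8)

12278152855461077555609600/58149737003040059690390169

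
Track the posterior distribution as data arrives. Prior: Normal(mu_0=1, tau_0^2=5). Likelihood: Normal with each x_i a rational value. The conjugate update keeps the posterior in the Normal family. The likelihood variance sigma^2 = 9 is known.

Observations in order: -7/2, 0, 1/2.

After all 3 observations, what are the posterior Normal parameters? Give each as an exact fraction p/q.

mu_0=-1/4, tau_0^2=15/8

obs 1: x=-7/2 → posterior Normal(-17/28, 45/14)
obs 2: x=0 → posterior Normal(-17/38, 45/19)
obs 3: x=1/2 → posterior Normal(-1/4, 15/8)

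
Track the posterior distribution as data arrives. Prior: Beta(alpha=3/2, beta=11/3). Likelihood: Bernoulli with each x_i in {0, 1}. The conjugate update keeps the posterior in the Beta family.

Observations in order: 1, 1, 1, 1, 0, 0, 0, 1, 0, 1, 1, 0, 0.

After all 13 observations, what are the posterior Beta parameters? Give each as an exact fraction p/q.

obs 1: x=1 → posterior Beta(5/2, 11/3)
obs 2: x=1 → posterior Beta(7/2, 11/3)
obs 3: x=1 → posterior Beta(9/2, 11/3)
obs 4: x=1 → posterior Beta(11/2, 11/3)
obs 5: x=0 → posterior Beta(11/2, 14/3)
obs 6: x=0 → posterior Beta(11/2, 17/3)
obs 7: x=0 → posterior Beta(11/2, 20/3)
obs 8: x=1 → posterior Beta(13/2, 20/3)
obs 9: x=0 → posterior Beta(13/2, 23/3)
obs 10: x=1 → posterior Beta(15/2, 23/3)
obs 11: x=1 → posterior Beta(17/2, 23/3)
obs 12: x=0 → posterior Beta(17/2, 26/3)
obs 13: x=0 → posterior Beta(17/2, 29/3)

alpha=17/2, beta=29/3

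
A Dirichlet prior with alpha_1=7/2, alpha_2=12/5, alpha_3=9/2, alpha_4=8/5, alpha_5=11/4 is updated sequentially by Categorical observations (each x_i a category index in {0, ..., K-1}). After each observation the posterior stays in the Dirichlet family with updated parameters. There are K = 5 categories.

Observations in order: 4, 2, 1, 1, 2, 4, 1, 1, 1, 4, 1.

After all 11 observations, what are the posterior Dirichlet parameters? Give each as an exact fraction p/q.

obs 1: x=4 → posterior Dirichlet(7/2, 12/5, 9/2, 8/5, 15/4)
obs 2: x=2 → posterior Dirichlet(7/2, 12/5, 11/2, 8/5, 15/4)
obs 3: x=1 → posterior Dirichlet(7/2, 17/5, 11/2, 8/5, 15/4)
obs 4: x=1 → posterior Dirichlet(7/2, 22/5, 11/2, 8/5, 15/4)
obs 5: x=2 → posterior Dirichlet(7/2, 22/5, 13/2, 8/5, 15/4)
obs 6: x=4 → posterior Dirichlet(7/2, 22/5, 13/2, 8/5, 19/4)
obs 7: x=1 → posterior Dirichlet(7/2, 27/5, 13/2, 8/5, 19/4)
obs 8: x=1 → posterior Dirichlet(7/2, 32/5, 13/2, 8/5, 19/4)
obs 9: x=1 → posterior Dirichlet(7/2, 37/5, 13/2, 8/5, 19/4)
obs 10: x=4 → posterior Dirichlet(7/2, 37/5, 13/2, 8/5, 23/4)
obs 11: x=1 → posterior Dirichlet(7/2, 42/5, 13/2, 8/5, 23/4)

alpha_1=7/2, alpha_2=42/5, alpha_3=13/2, alpha_4=8/5, alpha_5=23/4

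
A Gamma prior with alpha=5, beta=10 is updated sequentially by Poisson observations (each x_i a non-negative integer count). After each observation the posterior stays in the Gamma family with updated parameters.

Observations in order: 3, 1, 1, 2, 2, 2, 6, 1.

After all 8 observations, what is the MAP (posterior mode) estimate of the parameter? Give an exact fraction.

obs 1: x=3 → posterior Gamma(8, 11)
obs 2: x=1 → posterior Gamma(9, 12)
obs 3: x=1 → posterior Gamma(10, 13)
obs 4: x=2 → posterior Gamma(12, 14)
obs 5: x=2 → posterior Gamma(14, 15)
obs 6: x=2 → posterior Gamma(16, 16)
obs 7: x=6 → posterior Gamma(22, 17)
obs 8: x=1 → posterior Gamma(23, 18)

11/9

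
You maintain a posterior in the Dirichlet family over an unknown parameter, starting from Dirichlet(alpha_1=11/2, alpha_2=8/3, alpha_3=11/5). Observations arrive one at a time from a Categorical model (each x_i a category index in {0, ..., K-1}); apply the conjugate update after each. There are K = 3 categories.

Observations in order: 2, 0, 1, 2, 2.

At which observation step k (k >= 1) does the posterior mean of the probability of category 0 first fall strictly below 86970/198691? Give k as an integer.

k = 5

obs 1: x=2 → posterior Dirichlet(11/2, 8/3, 16/5)
obs 2: x=0 → posterior Dirichlet(13/2, 8/3, 16/5)
obs 3: x=1 → posterior Dirichlet(13/2, 11/3, 16/5)
obs 4: x=2 → posterior Dirichlet(13/2, 11/3, 21/5)
obs 5: x=2 → posterior Dirichlet(13/2, 11/3, 26/5)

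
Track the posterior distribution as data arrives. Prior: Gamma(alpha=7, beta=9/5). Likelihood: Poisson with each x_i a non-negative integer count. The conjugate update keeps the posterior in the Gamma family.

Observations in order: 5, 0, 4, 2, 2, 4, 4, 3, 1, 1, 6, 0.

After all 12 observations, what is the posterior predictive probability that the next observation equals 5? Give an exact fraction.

780511883636455104049485522623160698021795736548632054135610100278901409246471875/8813850352648250960850508675241088903436503835418870111275221814217914591150604288

obs 1: x=5 → posterior Gamma(12, 14/5)
obs 2: x=0 → posterior Gamma(12, 19/5)
obs 3: x=4 → posterior Gamma(16, 24/5)
obs 4: x=2 → posterior Gamma(18, 29/5)
obs 5: x=2 → posterior Gamma(20, 34/5)
obs 6: x=4 → posterior Gamma(24, 39/5)
obs 7: x=4 → posterior Gamma(28, 44/5)
obs 8: x=3 → posterior Gamma(31, 49/5)
obs 9: x=1 → posterior Gamma(32, 54/5)
obs 10: x=1 → posterior Gamma(33, 59/5)
obs 11: x=6 → posterior Gamma(39, 64/5)
obs 12: x=0 → posterior Gamma(39, 69/5)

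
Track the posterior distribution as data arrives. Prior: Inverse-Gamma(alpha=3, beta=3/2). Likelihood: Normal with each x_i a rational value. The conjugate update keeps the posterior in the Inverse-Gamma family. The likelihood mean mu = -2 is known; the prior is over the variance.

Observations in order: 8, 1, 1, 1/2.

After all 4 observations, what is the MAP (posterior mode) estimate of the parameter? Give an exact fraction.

509/48

obs 1: x=8 → posterior Inverse-Gamma(7/2, 103/2)
obs 2: x=1 → posterior Inverse-Gamma(4, 56)
obs 3: x=1 → posterior Inverse-Gamma(9/2, 121/2)
obs 4: x=1/2 → posterior Inverse-Gamma(5, 509/8)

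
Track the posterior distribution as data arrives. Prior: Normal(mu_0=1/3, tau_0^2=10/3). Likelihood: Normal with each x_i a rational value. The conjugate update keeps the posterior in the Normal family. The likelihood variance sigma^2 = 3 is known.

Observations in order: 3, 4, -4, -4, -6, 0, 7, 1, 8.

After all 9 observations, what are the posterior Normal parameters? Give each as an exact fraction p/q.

obs 1: x=3 → posterior Normal(33/19, 30/19)
obs 2: x=4 → posterior Normal(73/29, 30/29)
obs 3: x=-4 → posterior Normal(11/13, 10/13)
obs 4: x=-4 → posterior Normal(-1/7, 30/49)
obs 5: x=-6 → posterior Normal(-67/59, 30/59)
obs 6: x=0 → posterior Normal(-67/69, 10/23)
obs 7: x=7 → posterior Normal(3/79, 30/79)
obs 8: x=1 → posterior Normal(13/89, 30/89)
obs 9: x=8 → posterior Normal(31/33, 10/33)

mu_0=31/33, tau_0^2=10/33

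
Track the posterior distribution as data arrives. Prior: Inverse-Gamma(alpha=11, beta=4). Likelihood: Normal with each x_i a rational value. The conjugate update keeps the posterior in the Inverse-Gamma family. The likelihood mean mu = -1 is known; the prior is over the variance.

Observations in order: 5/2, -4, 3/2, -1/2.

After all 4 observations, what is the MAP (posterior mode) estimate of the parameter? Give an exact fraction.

143/112

obs 1: x=5/2 → posterior Inverse-Gamma(23/2, 81/8)
obs 2: x=-4 → posterior Inverse-Gamma(12, 117/8)
obs 3: x=3/2 → posterior Inverse-Gamma(25/2, 71/4)
obs 4: x=-1/2 → posterior Inverse-Gamma(13, 143/8)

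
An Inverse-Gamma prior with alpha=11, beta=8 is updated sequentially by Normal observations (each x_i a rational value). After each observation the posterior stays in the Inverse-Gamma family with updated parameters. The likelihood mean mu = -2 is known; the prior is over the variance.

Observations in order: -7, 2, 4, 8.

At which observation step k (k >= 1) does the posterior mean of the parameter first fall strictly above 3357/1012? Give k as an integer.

k = 3

obs 1: x=-7 → posterior Inverse-Gamma(23/2, 41/2)
obs 2: x=2 → posterior Inverse-Gamma(12, 57/2)
obs 3: x=4 → posterior Inverse-Gamma(25/2, 93/2)
obs 4: x=8 → posterior Inverse-Gamma(13, 193/2)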